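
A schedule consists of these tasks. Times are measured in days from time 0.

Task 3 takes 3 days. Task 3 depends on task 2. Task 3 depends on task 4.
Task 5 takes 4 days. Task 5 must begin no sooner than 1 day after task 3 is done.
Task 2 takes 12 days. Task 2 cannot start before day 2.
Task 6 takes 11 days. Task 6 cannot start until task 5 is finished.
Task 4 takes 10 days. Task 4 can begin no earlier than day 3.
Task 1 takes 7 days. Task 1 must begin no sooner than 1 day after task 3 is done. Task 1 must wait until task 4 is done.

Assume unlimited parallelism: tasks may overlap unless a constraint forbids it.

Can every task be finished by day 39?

Task 4 waits on its own release at day 3, so it starts at day 3 and finishes at 3 + 10 = day 13.
Task 2 cannot begin until its own release at day 2. It runs from day 2 to 2 + 12 = day 14.
Task 3 has to wait for task 2 (finishes day 14); task 4 (finishes day 13). The latest of these is day 14, so task 3 runs day 14 to 14 + 3 = day 17.
Task 5 cannot begin until task 3 (finishes day 17, plus 1-day gap → day 18). It runs from day 18 to 18 + 4 = day 22.
Task 6 cannot begin until task 5 (finishes day 22). It runs from day 22 to 22 + 11 = day 33.
Task 1 needs all of task 3 (finishes day 17, plus 1-day gap → day 18); task 4 (finishes day 13). That puts its earliest start at day 18; it finishes at 18 + 7 = day 25.
Every task is finished by day 33, which is no later than the deadline of 39, so the schedule is feasible.

Yes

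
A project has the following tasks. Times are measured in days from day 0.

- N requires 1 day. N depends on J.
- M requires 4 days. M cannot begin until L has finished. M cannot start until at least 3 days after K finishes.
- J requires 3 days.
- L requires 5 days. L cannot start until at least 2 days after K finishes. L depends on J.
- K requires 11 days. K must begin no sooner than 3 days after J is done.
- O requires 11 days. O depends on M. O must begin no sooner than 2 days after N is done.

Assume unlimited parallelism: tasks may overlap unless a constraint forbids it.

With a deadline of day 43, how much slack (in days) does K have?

J can start immediately at day 0; it finishes at day 3.
K cannot begin until J (finishes day 3, plus 3-day gap → day 6). It runs from day 6 to 6 + 11 = day 17.

Working backward from the deadline:
O has no dependents, so it just needs to finish by day 43. Starting by 43 − 11 = day 32 achieves that.
Since O (must start by day 32) depends on it, M must finish by day 32. Backing off its 4-day duration gives a latest start of day 28.
Since M (must start by day 28) depends on it, L must finish by day 28. Backing off its 5-day duration gives a latest start of day 23.
K has several dependents: L (must start by day 23, minus 2-day gap → day 21); M (must start by day 28, minus 3-day gap → day 25). The earliest of those limits is day 21, so K must start by 21 − 11 = day 10.
So K can start as early as day 6 and as late as day 10, giving 10 − 6 = 4 days of slack.

4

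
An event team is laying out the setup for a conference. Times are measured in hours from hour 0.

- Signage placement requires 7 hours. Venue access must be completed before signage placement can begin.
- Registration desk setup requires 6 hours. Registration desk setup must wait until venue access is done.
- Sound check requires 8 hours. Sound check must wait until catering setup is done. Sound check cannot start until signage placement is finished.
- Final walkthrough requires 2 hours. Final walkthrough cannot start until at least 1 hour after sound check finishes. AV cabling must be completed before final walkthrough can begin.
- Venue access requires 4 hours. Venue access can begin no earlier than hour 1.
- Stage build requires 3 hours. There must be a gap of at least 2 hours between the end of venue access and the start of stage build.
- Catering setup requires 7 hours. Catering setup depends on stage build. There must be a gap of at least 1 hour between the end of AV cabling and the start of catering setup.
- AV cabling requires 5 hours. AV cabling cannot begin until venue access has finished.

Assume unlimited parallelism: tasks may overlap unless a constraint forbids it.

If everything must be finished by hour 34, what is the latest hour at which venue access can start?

Final walkthrough has no dependents, so it just needs to finish by hour 34. Starting by 34 − 2 = hour 32 achieves that.
Sound check feeds into final walkthrough (must start by hour 32, minus 1-hour gap → hour 31); so sound check must finish by hour 31 and therefore start by hour 23.
Since sound check (must start by hour 23) depends on it, catering setup must finish by hour 23. Backing off its 7-hour duration gives a latest start of hour 16.
Since catering setup (must start by hour 16) depends on it, stage build must finish by hour 16. Backing off its 3-hour duration gives a latest start of hour 13.
AV cabling feeds catering setup (must start by hour 16, minus 1-hour gap → hour 15); final walkthrough (must start by hour 32). Taking the minimum, AV cabling must finish by hour 15 and start by 15 − 5 = hour 10.
To finish by hour 34, registration desk setup (duration 6) must start no later than hour 28.
Signage placement feeds into sound check (must start by hour 23); so signage placement must finish by hour 23 and therefore start by hour 16.
Venue access feeds stage build (must start by hour 13, minus 2-hour gap → hour 11); AV cabling (must start by hour 10); registration desk setup (must start by hour 28); signage placement (must start by hour 16). Taking the minimum, venue access must finish by hour 10 and start by 10 − 4 = hour 6.

6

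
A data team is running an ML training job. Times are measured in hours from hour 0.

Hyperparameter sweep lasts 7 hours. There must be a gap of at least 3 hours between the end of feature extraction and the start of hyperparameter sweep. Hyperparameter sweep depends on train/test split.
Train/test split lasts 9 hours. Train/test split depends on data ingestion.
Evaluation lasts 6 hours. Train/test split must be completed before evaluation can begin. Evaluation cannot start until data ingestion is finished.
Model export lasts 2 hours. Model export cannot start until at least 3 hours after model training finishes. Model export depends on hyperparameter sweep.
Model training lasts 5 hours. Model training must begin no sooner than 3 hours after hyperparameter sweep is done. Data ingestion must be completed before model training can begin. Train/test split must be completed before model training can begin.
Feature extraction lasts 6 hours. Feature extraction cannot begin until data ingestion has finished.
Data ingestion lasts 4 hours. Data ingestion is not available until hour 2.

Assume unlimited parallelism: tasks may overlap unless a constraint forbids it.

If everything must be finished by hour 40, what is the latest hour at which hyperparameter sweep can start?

20

To finish by hour 40, model export (duration 2) must start no later than hour 38.
Model training must finish before model export (must start by hour 38, minus 3-hour gap → hour 35). With a 5-hour duration, model training must start by 35 − 5 = hour 30.
Hyperparameter sweep feeds model training (must start by hour 30, minus 3-hour gap → hour 27); model export (must start by hour 38). Taking the minimum, hyperparameter sweep must finish by hour 27 and start by 27 − 7 = hour 20.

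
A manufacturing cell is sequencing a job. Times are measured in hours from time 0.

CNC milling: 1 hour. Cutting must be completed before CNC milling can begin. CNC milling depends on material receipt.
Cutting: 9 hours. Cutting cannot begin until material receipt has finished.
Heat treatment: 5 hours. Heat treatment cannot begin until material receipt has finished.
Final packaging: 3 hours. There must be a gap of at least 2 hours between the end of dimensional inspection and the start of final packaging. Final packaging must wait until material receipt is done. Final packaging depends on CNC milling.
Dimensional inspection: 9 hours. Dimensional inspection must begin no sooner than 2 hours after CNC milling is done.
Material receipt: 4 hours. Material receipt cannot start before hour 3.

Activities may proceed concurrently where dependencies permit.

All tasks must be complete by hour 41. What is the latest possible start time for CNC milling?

24

Final packaging has no dependents, so it just needs to finish by hour 41. Starting by 41 − 3 = hour 38 achieves that.
Dimensional inspection has to be done before final packaging (must start by hour 38, minus 2-hour gap → hour 36). That means finishing by hour 36, i.e. starting by 36 − 9 = hour 27.
CNC milling must finish in time for dimensional inspection (must start by hour 27, minus 2-hour gap → hour 25); final packaging (must start by hour 38). The tightest is hour 25, so CNC milling must start by 25 − 1 = hour 24.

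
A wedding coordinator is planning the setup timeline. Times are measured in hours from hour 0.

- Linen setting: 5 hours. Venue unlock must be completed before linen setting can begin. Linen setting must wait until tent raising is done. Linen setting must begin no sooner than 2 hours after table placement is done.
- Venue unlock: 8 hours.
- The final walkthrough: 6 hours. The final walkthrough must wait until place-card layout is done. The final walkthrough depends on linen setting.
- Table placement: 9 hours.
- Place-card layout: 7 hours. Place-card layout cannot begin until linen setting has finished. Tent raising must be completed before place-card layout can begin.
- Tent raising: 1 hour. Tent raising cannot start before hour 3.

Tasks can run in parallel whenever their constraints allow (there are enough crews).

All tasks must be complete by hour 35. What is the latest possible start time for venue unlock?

The final walkthrough has no dependents, so it just needs to finish by hour 35. Starting by 35 − 6 = hour 29 achieves that.
Place-card layout feeds into the final walkthrough (must start by hour 29); so place-card layout must finish by hour 29 and therefore start by hour 22.
Linen setting feeds place-card layout (must start by hour 22); the final walkthrough (must start by hour 29). Taking the minimum, linen setting must finish by hour 22 and start by 22 − 5 = hour 17.
Since linen setting (must start by hour 17) depends on it, venue unlock must finish by hour 17. Backing off its 8-hour duration gives a latest start of hour 9.

9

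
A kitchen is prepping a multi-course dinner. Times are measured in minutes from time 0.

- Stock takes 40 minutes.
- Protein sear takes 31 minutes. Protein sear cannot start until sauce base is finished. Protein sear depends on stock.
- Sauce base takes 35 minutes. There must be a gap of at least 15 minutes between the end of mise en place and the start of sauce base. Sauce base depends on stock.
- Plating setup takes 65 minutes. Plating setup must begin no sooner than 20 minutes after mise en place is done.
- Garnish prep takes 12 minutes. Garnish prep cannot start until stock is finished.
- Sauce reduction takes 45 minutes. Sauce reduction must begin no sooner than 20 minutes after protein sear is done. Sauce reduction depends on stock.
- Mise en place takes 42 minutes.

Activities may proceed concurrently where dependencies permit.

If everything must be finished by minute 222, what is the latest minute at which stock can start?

To finish by minute 222, sauce reduction (duration 45) must start no later than minute 177.
Protein sear must finish before sauce reduction (must start by minute 177, minus 20-minute gap → minute 157). With a 31-minute duration, protein sear must start by 157 − 31 = minute 126.
Since protein sear (must start by minute 126) depends on it, sauce base must finish by minute 126. Backing off its 35-minute duration gives a latest start of minute 91.
Nothing follows garnish prep; the deadline of minute 222 is its only limit. It must start by 222 − 12 = minute 210.
Stock feeds sauce base (must start by minute 91); protein sear (must start by minute 126); sauce reduction (must start by minute 177); garnish prep (must start by minute 210). Taking the minimum, stock must finish by minute 91 and start by 91 − 40 = minute 51.

51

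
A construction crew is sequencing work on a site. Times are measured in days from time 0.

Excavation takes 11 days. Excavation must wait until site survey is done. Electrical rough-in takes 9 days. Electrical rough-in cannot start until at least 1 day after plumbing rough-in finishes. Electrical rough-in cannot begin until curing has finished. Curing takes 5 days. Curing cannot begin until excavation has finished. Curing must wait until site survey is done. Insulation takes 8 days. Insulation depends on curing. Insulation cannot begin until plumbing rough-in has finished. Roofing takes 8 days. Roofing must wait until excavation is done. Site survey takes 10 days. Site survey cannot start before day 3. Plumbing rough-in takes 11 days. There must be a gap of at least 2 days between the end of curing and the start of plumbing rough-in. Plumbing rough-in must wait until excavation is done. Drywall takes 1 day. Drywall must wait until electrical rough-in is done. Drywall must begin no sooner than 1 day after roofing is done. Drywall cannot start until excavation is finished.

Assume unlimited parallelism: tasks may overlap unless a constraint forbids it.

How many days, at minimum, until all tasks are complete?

After its own release at day 3, site survey can start at day 3 and finishes at day 13.
Excavation waits on site survey (finishes day 13), so it starts at day 13 and finishes at 13 + 11 = day 24.
Roofing waits on excavation (finishes day 24), so it starts at day 24 and finishes at 24 + 8 = day 32.
Curing cannot start until excavation (finishes day 24); site survey (finishes day 13). The controlling bound is day 24, so curing finishes at 24 + 5 = day 29.
For plumbing rough-in: curing (finishes day 29, plus 2-day gap → day 31); excavation (finishes day 24). Taking the maximum gives a start of day 31, and it finishes at 31 + 11 = day 42.
Insulation cannot start until curing (finishes day 29); plumbing rough-in (finishes day 42). The controlling bound is day 42, so insulation finishes at 42 + 8 = day 50.
Electrical rough-in cannot start until plumbing rough-in (finishes day 42, plus 1-day gap → day 43); curing (finishes day 29). The controlling bound is day 43, so electrical rough-in finishes at 43 + 9 = day 52.
For drywall: electrical rough-in (finishes day 52); roofing (finishes day 32, plus 1-day gap → day 33); excavation (finishes day 24). Taking the maximum gives a start of day 52, and it finishes at 52 + 1 = day 53.
All tasks are finished once the last one completes. Finish times: Site survey at 13, Excavation at 24, Curing at 29, Roofing at 32, Plumbing rough-in at 42, Electrical rough-in at 52, Insulation at 50, Drywall at 53. The latest is day 53.

53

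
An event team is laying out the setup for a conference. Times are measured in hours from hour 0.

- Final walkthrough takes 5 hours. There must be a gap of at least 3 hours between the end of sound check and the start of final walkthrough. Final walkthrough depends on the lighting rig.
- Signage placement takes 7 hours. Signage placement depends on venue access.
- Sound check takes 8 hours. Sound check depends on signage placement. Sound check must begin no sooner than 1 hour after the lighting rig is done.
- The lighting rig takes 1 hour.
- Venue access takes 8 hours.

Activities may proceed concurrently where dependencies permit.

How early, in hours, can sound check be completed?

23

Nothing blocks the lighting rig, so it runs from hour 0 to hour 1.
Venue access can start immediately at hour 0; it finishes at hour 8.
Signage placement cannot begin until venue access (finishes hour 8). It runs from hour 8 to 8 + 7 = hour 15.
Sound check has to wait for signage placement (finishes hour 15); the lighting rig (finishes hour 1, plus 1-hour gap → hour 2). The latest of these is hour 15, so sound check runs hour 15 to 15 + 8 = hour 23.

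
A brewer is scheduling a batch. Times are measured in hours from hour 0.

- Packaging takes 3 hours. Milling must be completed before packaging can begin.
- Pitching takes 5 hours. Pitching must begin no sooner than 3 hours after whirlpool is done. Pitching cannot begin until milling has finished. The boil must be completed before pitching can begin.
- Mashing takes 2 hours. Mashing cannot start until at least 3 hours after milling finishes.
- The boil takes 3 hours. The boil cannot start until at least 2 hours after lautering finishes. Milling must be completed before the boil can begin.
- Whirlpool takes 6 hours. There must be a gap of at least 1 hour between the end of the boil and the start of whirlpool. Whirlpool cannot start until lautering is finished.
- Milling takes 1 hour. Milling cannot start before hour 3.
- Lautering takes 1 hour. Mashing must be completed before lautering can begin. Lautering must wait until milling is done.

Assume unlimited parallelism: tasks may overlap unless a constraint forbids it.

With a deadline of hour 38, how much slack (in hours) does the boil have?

Milling waits on its own release at hour 3, so it starts at hour 3 and finishes at 3 + 1 = hour 4.
Mashing cannot begin until milling (finishes hour 4, plus 3-hour gap → hour 7). It runs from hour 7 to 7 + 2 = hour 9.
For lautering: mashing (finishes hour 9); milling (finishes hour 4). Taking the maximum gives a start of hour 9, and it finishes at 9 + 1 = hour 10.
The boil cannot start until lautering (finishes hour 10, plus 2-hour gap → hour 12); milling (finishes hour 4). The controlling bound is hour 12, so the boil finishes at 12 + 3 = hour 15.

Working backward from the deadline:
Pitching must finish by hour 38; it takes 5 hours, so it must start by 38 − 5 = hour 33.
Whirlpool has to be done before pitching (must start by hour 33, minus 3-hour gap → hour 30). That means finishing by hour 30, i.e. starting by 30 − 6 = hour 24.
The boil feeds whirlpool (must start by hour 24, minus 1-hour gap → hour 23); pitching (must start by hour 33). Taking the minimum, the boil must finish by hour 23 and start by 23 − 3 = hour 20.
So the boil can start as early as hour 12 and as late as hour 20, giving 20 − 12 = 8 hours of slack.

8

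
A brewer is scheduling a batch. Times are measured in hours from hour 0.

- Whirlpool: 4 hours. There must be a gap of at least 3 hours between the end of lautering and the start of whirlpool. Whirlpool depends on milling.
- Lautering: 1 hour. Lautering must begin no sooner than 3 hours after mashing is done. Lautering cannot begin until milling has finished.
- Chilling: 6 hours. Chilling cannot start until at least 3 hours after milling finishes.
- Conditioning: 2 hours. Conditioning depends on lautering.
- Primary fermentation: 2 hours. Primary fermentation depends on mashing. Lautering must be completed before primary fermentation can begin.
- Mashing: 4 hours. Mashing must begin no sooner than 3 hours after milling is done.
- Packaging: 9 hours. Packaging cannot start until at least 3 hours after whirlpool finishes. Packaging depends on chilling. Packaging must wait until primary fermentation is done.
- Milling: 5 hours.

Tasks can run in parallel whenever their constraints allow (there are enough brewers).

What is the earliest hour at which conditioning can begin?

Milling has no prerequisites, so it starts at hour 0 and finishes at hour 5.
Mashing waits on milling (finishes hour 5, plus 3-hour gap → hour 8), so it starts at hour 8 and finishes at 8 + 4 = hour 12.
Lautering needs all of mashing (finishes hour 12, plus 3-hour gap → hour 15); milling (finishes hour 5). That puts its earliest start at hour 15; it finishes at 15 + 1 = hour 16.
Conditioning waits on lautering (finishes hour 16), so the earliest it can start is hour 16.

16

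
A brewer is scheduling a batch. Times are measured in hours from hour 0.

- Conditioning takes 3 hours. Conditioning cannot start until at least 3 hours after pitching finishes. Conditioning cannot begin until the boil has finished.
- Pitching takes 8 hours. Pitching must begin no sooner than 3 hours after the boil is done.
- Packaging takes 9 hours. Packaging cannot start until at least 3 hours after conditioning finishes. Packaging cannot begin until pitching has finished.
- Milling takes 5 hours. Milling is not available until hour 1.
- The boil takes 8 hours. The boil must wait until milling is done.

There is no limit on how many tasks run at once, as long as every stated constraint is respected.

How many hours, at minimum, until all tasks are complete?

43

Milling cannot begin until its own release at hour 1. It runs from hour 1 to 1 + 5 = hour 6.
The boil cannot begin until milling (finishes hour 6). It runs from hour 6 to 6 + 8 = hour 14.
After the boil (finishes hour 14, plus 3-hour gap → hour 17), pitching can start at hour 17 and finishes at hour 25.
For conditioning: pitching (finishes hour 25, plus 3-hour gap → hour 28); the boil (finishes hour 14). Taking the maximum gives a start of hour 28, and it finishes at 28 + 3 = hour 31.
Packaging needs all of conditioning (finishes hour 31, plus 3-hour gap → hour 34); pitching (finishes hour 25). That puts its earliest start at hour 34; it finishes at 34 + 9 = hour 43.
All tasks are finished once the last one completes. Finish times: Milling at 6, The boil at 14, Pitching at 25, Conditioning at 31, Packaging at 43. The latest is hour 43.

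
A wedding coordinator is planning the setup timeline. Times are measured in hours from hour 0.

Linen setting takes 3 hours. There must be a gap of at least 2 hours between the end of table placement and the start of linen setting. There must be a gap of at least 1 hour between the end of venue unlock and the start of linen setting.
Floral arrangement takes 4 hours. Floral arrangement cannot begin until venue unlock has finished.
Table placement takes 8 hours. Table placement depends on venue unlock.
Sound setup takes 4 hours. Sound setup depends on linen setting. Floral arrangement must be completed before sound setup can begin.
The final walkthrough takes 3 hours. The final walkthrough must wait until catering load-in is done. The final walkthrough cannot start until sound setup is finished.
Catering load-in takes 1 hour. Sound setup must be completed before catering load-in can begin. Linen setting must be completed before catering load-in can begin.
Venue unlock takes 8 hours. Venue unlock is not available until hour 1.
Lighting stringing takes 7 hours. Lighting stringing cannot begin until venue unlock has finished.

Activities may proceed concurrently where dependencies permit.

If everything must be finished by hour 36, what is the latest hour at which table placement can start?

15

The final walkthrough has no dependents, so it just needs to finish by hour 36. Starting by 36 − 3 = hour 33 achieves that.
Catering load-in has to be done before the final walkthrough (must start by hour 33). That means finishing by hour 33, i.e. starting by 33 − 1 = hour 32.
Sound setup must finish in time for catering load-in (must start by hour 32); the final walkthrough (must start by hour 33). The tightest is hour 32, so sound setup must start by 32 − 4 = hour 28.
For linen setting: sound setup (must start by hour 28); catering load-in (must start by hour 32). The most restrictive is hour 28; with a 3-hour duration, linen setting must start by hour 25.
Table placement has to be done before linen setting (must start by hour 25, minus 2-hour gap → hour 23). That means finishing by hour 23, i.e. starting by 23 − 8 = hour 15.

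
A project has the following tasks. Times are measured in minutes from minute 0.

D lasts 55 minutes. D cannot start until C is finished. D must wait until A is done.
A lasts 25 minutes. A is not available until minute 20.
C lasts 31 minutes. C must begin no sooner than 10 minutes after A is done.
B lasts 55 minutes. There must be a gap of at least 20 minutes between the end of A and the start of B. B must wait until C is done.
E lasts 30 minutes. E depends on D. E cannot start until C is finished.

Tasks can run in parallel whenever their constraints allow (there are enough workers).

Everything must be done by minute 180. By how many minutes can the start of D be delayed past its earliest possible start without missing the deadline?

After its own release at minute 20, A can start at minute 20 and finishes at minute 45.
C waits on A (finishes minute 45, plus 10-minute gap → minute 55), so it starts at minute 55 and finishes at 55 + 31 = minute 86.
D needs all of C (finishes minute 86); A (finishes minute 45). That puts its earliest start at minute 86; it finishes at 86 + 55 = minute 141.

Working backward from the deadline:
To finish by minute 180, E (duration 30) must start no later than minute 150.
D must finish before E (must start by minute 150). With a 55-minute duration, D must start by 150 − 55 = minute 95.
So D can start as early as minute 86 and as late as minute 95, giving 95 − 86 = 9 minutes of slack.

9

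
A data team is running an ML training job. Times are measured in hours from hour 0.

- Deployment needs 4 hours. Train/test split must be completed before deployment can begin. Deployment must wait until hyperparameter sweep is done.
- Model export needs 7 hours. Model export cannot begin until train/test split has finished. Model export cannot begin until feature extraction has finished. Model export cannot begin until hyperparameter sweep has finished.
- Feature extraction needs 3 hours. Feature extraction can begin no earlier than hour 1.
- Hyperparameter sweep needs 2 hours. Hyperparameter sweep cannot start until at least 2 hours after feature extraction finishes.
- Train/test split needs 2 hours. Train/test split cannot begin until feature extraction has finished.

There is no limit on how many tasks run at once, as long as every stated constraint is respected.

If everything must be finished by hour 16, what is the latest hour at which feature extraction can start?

2

Model export must finish by hour 16; it takes 7 hours, so it must start by 16 − 7 = hour 9.
Deployment has no dependents, so it just needs to finish by hour 16. Starting by 16 − 4 = hour 12 achieves that.
Train/test split feeds model export (must start by hour 9); deployment (must start by hour 12). Taking the minimum, train/test split must finish by hour 9 and start by 9 − 2 = hour 7.
Hyperparameter sweep feeds model export (must start by hour 9); deployment (must start by hour 12). Taking the minimum, hyperparameter sweep must finish by hour 9 and start by 9 − 2 = hour 7.
For feature extraction: train/test split (must start by hour 7); hyperparameter sweep (must start by hour 7, minus 2-hour gap → hour 5); model export (must start by hour 9). The most restrictive is hour 5; with a 3-hour duration, feature extraction must start by hour 2.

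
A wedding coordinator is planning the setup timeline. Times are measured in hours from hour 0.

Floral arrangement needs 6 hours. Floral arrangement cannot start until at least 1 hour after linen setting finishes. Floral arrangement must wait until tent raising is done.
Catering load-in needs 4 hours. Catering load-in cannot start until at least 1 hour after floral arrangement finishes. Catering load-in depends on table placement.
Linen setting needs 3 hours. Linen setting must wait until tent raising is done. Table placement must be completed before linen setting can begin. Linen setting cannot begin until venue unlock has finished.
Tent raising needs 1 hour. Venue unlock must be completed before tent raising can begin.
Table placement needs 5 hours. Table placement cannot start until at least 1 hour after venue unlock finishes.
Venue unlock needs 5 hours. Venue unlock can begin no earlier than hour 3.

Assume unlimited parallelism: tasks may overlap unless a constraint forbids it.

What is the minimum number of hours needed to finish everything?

29

Venue unlock waits on its own release at hour 3, so it starts at hour 3 and finishes at 3 + 5 = hour 8.
Table placement cannot begin until venue unlock (finishes hour 8, plus 1-hour gap → hour 9). It runs from hour 9 to 9 + 5 = hour 14.
Tent raising waits on venue unlock (finishes hour 8), so it starts at hour 8 and finishes at 8 + 1 = hour 9.
Linen setting needs all of tent raising (finishes hour 9); table placement (finishes hour 14); venue unlock (finishes hour 8). That puts its earliest start at hour 14; it finishes at 14 + 3 = hour 17.
Floral arrangement needs all of linen setting (finishes hour 17, plus 1-hour gap → hour 18); tent raising (finishes hour 9). That puts its earliest start at hour 18; it finishes at 18 + 6 = hour 24.
For catering load-in: floral arrangement (finishes hour 24, plus 1-hour gap → hour 25); table placement (finishes hour 14). Taking the maximum gives a start of hour 25, and it finishes at 25 + 4 = hour 29.
All tasks are finished once the last one completes. Finish times: Venue unlock at 8, Tent raising at 9, Table placement at 14, Linen setting at 17, Floral arrangement at 24, Catering load-in at 29. The latest is hour 29.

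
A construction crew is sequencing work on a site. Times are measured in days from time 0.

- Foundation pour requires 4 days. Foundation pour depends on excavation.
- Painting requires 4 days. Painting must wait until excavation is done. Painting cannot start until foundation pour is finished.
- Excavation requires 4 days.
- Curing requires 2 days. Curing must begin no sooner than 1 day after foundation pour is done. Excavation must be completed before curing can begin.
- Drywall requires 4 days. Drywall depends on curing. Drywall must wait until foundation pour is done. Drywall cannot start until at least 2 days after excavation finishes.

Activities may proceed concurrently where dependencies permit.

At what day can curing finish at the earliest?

Nothing blocks excavation, so it runs from day 0 to day 4.
Foundation pour cannot begin until excavation (finishes day 4). It runs from day 4 to 4 + 4 = day 8.
For curing: foundation pour (finishes day 8, plus 1-day gap → day 9); excavation (finishes day 4). Taking the maximum gives a start of day 9, and it finishes at 9 + 2 = day 11.

11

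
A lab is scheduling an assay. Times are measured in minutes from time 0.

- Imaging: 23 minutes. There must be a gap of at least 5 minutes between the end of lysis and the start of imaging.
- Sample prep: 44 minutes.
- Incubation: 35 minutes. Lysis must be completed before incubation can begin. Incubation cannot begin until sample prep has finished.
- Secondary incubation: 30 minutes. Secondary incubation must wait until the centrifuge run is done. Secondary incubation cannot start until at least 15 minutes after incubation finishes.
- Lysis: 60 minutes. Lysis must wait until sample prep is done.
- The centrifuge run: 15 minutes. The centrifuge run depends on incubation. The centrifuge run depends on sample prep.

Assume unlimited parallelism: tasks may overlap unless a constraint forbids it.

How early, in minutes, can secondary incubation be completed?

Sample prep can start immediately at minute 0; it finishes at minute 44.
Lysis waits on sample prep (finishes minute 44), so it starts at minute 44 and finishes at 44 + 60 = minute 104.
Incubation cannot start until lysis (finishes minute 104); sample prep (finishes minute 44). The controlling bound is minute 104, so incubation finishes at 104 + 35 = minute 139.
The centrifuge run needs all of incubation (finishes minute 139); sample prep (finishes minute 44). That puts its earliest start at minute 139; it finishes at 139 + 15 = minute 154.
Secondary incubation needs all of the centrifuge run (finishes minute 154); incubation (finishes minute 139, plus 15-minute gap → minute 154). That puts its earliest start at minute 154; it finishes at 154 + 30 = minute 184.

184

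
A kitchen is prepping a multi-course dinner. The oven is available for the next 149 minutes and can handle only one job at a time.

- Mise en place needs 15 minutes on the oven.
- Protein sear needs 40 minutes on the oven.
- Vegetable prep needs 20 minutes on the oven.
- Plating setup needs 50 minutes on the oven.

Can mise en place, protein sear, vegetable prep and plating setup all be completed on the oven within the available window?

Yes

Running back to back, the jobs need 15 + 40 + 20 + 50 = 125 minutes on the oven.
Since 125 ≤ 149, they fit within the window.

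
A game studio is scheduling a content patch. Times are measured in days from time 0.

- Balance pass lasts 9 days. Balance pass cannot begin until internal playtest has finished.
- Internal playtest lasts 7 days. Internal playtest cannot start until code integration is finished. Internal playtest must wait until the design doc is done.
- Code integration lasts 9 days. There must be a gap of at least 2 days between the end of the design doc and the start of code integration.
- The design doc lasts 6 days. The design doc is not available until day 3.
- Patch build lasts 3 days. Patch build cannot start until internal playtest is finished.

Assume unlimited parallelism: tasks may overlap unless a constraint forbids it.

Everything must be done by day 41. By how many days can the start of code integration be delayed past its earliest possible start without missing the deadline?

5

After its own release at day 3, the design doc can start at day 3 and finishes at day 9.
After the design doc (finishes day 9, plus 2-day gap → day 11), code integration can start at day 11 and finishes at day 20.

Working backward from the deadline:
Balance pass has no dependents, so it just needs to finish by day 41. Starting by 41 − 9 = day 32 achieves that.
Patch build must finish by day 41; it takes 3 days, so it must start by 41 − 3 = day 38.
Internal playtest must finish in time for balance pass (must start by day 32); patch build (must start by day 38). The tightest is day 32, so internal playtest must start by 32 − 7 = day 25.
Since internal playtest (must start by day 25) depends on it, code integration must finish by day 25. Backing off its 9-day duration gives a latest start of day 16.
So code integration can start as early as day 11 and as late as day 16, giving 16 − 11 = 5 days of slack.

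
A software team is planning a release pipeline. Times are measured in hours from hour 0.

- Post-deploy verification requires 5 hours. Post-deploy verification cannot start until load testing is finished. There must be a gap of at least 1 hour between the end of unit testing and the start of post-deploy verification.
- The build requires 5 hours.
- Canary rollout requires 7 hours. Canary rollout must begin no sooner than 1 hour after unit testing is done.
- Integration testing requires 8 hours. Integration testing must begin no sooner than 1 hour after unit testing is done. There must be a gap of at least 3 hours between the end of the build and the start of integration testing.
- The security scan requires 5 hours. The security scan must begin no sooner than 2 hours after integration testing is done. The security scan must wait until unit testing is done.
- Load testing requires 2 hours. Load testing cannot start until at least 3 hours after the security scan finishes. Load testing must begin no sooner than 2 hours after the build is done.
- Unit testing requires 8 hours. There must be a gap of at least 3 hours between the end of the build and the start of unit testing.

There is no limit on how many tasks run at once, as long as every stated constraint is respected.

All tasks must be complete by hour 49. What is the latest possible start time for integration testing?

24

Nothing follows post-deploy verification; the deadline of hour 49 is its only limit. It must start by 49 − 5 = hour 44.
Since post-deploy verification (must start by hour 44) depends on it, load testing must finish by hour 44. Backing off its 2-hour duration gives a latest start of hour 42.
The security scan has to be done before load testing (must start by hour 42, minus 3-hour gap → hour 39). That means finishing by hour 39, i.e. starting by 39 − 5 = hour 34.
Since the security scan (must start by hour 34, minus 2-hour gap → hour 32) depends on it, integration testing must finish by hour 32. Backing off its 8-hour duration gives a latest start of hour 24.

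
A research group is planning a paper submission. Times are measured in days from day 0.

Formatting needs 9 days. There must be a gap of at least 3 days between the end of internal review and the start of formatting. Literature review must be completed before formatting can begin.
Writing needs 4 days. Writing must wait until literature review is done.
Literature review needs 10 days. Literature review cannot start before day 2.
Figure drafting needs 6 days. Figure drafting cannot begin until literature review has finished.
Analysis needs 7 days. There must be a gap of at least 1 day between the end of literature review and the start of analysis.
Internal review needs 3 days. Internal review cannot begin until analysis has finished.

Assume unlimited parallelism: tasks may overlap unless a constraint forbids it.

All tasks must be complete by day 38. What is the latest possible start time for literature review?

Formatting has no dependents, so it just needs to finish by day 38. Starting by 38 − 9 = day 29 achieves that.
Internal review must finish before formatting (must start by day 29, minus 3-day gap → day 26). With a 3-day duration, internal review must start by 26 − 3 = day 23.
Analysis must finish before internal review (must start by day 23). With a 7-day duration, analysis must start by 23 − 7 = day 16.
Nothing follows figure drafting; the deadline of day 38 is its only limit. It must start by 38 − 6 = day 32.
Writing must finish by day 38; it takes 4 days, so it must start by 38 − 4 = day 34.
Literature review feeds analysis (must start by day 16, minus 1-day gap → day 15); figure drafting (must start by day 32); writing (must start by day 34); formatting (must start by day 29). Taking the minimum, literature review must finish by day 15 and start by 15 − 10 = day 5.

5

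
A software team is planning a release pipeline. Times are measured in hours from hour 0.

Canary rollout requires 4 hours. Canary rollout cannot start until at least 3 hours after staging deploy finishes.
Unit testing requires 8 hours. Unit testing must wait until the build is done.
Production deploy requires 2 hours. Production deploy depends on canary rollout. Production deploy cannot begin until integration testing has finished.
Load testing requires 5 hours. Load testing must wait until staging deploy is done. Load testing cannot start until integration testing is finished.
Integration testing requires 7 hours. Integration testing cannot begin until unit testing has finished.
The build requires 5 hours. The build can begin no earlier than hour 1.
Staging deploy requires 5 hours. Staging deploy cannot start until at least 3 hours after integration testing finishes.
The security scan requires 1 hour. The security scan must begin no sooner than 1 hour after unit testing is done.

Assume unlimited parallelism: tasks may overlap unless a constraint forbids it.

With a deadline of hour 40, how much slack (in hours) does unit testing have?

The build cannot begin until its own release at hour 1. It runs from hour 1 to 1 + 5 = hour 6.
Unit testing waits on the build (finishes hour 6), so it starts at hour 6 and finishes at 6 + 8 = hour 14.

Working backward from the deadline:
To finish by hour 40, production deploy (duration 2) must start no later than hour 38.
Canary rollout feeds into production deploy (must start by hour 38); so canary rollout must finish by hour 38 and therefore start by hour 34.
Load testing must finish by hour 40; it takes 5 hours, so it must start by 40 − 5 = hour 35.
For staging deploy: canary rollout (must start by hour 34, minus 3-hour gap → hour 31); load testing (must start by hour 35). The most restrictive is hour 31; with a 5-hour duration, staging deploy must start by hour 26.
Integration testing feeds staging deploy (must start by hour 26, minus 3-hour gap → hour 23); load testing (must start by hour 35); production deploy (must start by hour 38). Taking the minimum, integration testing must finish by hour 23 and start by 23 − 7 = hour 16.
Nothing follows the security scan; the deadline of hour 40 is its only limit. It must start by 40 − 1 = hour 39.
For unit testing: integration testing (must start by hour 16); the security scan (must start by hour 39, minus 1-hour gap → hour 38). The most restrictive is hour 16; with an 8-hour duration, unit testing must start by hour 8.
So unit testing can start as early as hour 6 and as late as hour 8, giving 8 − 6 = 2 hours of slack.

2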